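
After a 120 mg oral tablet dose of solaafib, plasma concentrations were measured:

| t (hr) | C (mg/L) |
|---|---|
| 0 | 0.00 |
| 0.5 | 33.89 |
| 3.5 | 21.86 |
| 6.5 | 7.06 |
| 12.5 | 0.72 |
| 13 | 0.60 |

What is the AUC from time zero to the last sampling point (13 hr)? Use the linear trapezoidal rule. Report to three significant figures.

AUC = 159 mg/L·hr

Trapezoidal AUC_0→13:
  [0→0.5]: (0.00+33.89)/2 × 0.5 = 8.4725
  [0.5→3.5]: (33.89+21.86)/2 × 3 = 83.625
  [3.5→6.5]: (21.86+7.06)/2 × 3 = 43.38
  [6.5→12.5]: (7.06+0.72)/2 × 6 = 23.34
  [12.5→13]: (0.72+0.60)/2 × 0.5 = 0.33
  Sum = 159.1475 mg/L·hr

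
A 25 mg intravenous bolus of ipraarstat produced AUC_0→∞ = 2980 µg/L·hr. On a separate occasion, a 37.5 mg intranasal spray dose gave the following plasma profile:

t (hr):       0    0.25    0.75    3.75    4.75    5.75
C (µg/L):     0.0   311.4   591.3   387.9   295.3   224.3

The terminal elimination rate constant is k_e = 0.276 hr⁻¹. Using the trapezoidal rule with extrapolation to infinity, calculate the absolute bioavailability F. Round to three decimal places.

Trapezoidal AUC_0→5.75 (intranasal spray):
  [0→0.25]: (0.0+311.4)/2 × 0.25 = 38.925
  [0.25→0.75]: (311.4+591.3)/2 × 0.5 = 225.675
  [0.75→3.75]: (591.3+387.9)/2 × 3 = 1468.8
  [3.75→4.75]: (387.9+295.3)/2 × 1 = 341.6
  [4.75→5.75]: (295.3+224.3)/2 × 1 = 259.8
  Sum = 2334.8 µg/L·hr
Tail: C_last/k_e = 224.3/0.276 = 812.681
AUC_0→∞ (intranasal spray) = 2334.8 + 812.681 = 3147.481 µg/L·hr
F = (AUC_ev/D_ev)/(AUC_iv/D_iv) = (3147.481/37.5)/(2980/25) = 83.9328/119.2 = 0.7041

F = 0.704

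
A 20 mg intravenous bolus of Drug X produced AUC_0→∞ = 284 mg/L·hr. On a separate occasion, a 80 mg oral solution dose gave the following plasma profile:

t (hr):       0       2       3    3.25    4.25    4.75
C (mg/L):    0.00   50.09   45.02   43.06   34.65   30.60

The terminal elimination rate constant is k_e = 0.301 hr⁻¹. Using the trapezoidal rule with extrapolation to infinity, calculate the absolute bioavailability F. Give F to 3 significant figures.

F = 0.234

Trapezoidal AUC_0→4.75 (oral solution):
  [0→2]: (0.00+50.09)/2 × 2 = 50.09
  [2→3]: (50.09+45.02)/2 × 1 = 47.555
  [3→3.25]: (45.02+43.06)/2 × 0.25 = 11.01
  [3.25→4.25]: (43.06+34.65)/2 × 1 = 38.855
  [4.25→4.75]: (34.65+30.60)/2 × 0.5 = 16.3125
  Sum = 163.8225 mg/L·hr
Tail: C_last/k_e = 30.60/0.301 = 101.661
AUC_0→∞ (oral solution) = 163.8225 + 101.661 = 265.4835 mg/L·hr
F = (AUC_ev/D_ev)/(AUC_iv/D_iv) = (265.4835/80)/(284/20) = 3.31854/14.2 = 0.2337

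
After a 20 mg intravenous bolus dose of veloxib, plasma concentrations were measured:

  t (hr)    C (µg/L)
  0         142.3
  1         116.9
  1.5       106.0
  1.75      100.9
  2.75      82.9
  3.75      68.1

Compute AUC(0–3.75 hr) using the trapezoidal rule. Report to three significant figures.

Trapezoidal AUC_0→3.75:
  [0→1]: (142.3+116.9)/2 × 1 = 129.6
  [1→1.5]: (116.9+106.0)/2 × 0.5 = 55.725
  [1.5→1.75]: (106.0+100.9)/2 × 0.25 = 25.8625
  [1.75→2.75]: (100.9+82.9)/2 × 1 = 91.9
  [2.75→3.75]: (82.9+68.1)/2 × 1 = 75.5
  Sum = 378.5875 µg/L·hr

AUC = 379 µg/L·hr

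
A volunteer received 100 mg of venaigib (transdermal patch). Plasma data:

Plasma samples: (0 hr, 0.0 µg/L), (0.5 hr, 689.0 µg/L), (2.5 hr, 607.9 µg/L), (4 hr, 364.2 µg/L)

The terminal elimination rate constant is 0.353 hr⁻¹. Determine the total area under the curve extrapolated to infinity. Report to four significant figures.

AUC = 3230 µg/L·hr

Trapezoidal AUC_0→4:
  [0→0.5]: (0.0+689.0)/2 × 0.5 = 172.25
  [0.5→2.5]: (689.0+607.9)/2 × 2 = 1296.9
  [2.5→4]: (607.9+364.2)/2 × 1.5 = 729.075
  Sum = 2198.225 µg/L·hr
Extrapolated tail: C_last / k_e = 364.2 / 0.353 = 1031.728
AUC_0→∞ = 2198.225 + 1031.728 = 3229.953 µg/L·hr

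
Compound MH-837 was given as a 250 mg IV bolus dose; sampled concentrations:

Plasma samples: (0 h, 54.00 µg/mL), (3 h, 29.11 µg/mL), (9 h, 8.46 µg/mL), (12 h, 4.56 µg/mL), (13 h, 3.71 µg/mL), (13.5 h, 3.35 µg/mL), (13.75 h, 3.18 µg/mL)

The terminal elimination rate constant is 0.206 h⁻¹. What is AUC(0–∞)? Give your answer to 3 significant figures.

Trapezoidal AUC_0→13.75:
  [0→3]: (54.00+29.11)/2 × 3 = 124.665
  [3→9]: (29.11+8.46)/2 × 6 = 112.71
  [9→12]: (8.46+4.56)/2 × 3 = 19.53
  [12→13]: (4.56+3.71)/2 × 1 = 4.135
  [13→13.5]: (3.71+3.35)/2 × 0.5 = 1.765
  [13.5→13.75]: (3.35+3.18)/2 × 0.25 = 0.81625
  Sum = 263.62125 µg/mL·h
Extrapolated tail: C_last / k_e = 3.18 / 0.206 = 15.437
AUC_0→∞ = 263.62125 + 15.437 = 279.05825 µg/mL·h

AUC = 279 µg/mL·h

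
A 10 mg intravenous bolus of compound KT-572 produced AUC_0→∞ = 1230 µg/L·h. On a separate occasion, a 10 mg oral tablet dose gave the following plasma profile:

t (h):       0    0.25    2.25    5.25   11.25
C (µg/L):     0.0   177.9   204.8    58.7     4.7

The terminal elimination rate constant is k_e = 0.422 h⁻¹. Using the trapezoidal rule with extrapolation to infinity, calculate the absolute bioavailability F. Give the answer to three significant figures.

F = 0.814

Trapezoidal AUC_0→11.25 (oral tablet):
  [0→0.25]: (0.0+177.9)/2 × 0.25 = 22.2375
  [0.25→2.25]: (177.9+204.8)/2 × 2 = 382.7
  [2.25→5.25]: (204.8+58.7)/2 × 3 = 395.25
  [5.25→11.25]: (58.7+4.7)/2 × 6 = 190.2
  Sum = 990.3875 µg/L·h
Tail: C_last/k_e = 4.7/0.422 = 11.137
AUC_0→∞ (oral tablet) = 990.3875 + 11.137 = 1001.5245 µg/L·h
F = (AUC_ev/D_ev)/(AUC_iv/D_iv) = (1001.5245/10)/(1230/10) = 100.15245/123 = 0.8142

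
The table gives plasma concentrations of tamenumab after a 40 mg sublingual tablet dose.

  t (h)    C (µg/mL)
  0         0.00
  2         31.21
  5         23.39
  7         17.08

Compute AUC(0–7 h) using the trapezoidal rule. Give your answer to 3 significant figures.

Trapezoidal AUC_0→7:
  [0→2]: (0.00+31.21)/2 × 2 = 31.21
  [2→5]: (31.21+23.39)/2 × 3 = 81.9
  [5→7]: (23.39+17.08)/2 × 2 = 40.47
  Sum = 153.58 µg/mL·h

AUC = 154 µg/mL·h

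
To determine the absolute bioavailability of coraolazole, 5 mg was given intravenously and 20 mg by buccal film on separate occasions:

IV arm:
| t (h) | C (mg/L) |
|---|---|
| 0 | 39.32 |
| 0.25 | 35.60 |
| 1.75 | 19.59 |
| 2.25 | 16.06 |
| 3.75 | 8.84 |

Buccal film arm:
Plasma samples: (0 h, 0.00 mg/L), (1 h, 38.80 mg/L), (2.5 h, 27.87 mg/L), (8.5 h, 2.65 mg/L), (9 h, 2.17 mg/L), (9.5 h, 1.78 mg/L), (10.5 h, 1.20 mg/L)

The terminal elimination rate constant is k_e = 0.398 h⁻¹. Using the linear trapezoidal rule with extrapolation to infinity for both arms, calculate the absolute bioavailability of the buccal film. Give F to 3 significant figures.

Trapezoidal AUC_0→3.75 (IV):
  [0→0.25]: (39.32+35.60)/2 × 0.25 = 9.365
  [0.25→1.75]: (35.60+19.59)/2 × 1.5 = 41.3925
  [1.75→2.25]: (19.59+16.06)/2 × 0.5 = 8.9125
  [2.25→3.75]: (16.06+8.84)/2 × 1.5 = 18.675
  Sum = 78.345 mg/L·h
IV tail: 8.84/0.398 = 22.211; AUC_iv,0→∞ = 78.345 + 22.211 = 100.556 mg/L·h
Trapezoidal AUC_0→10.5 (buccal film):
  [0→1]: (0.00+38.80)/2 × 1 = 19.4
  [1→2.5]: (38.80+27.87)/2 × 1.5 = 50.0025
  [2.5→8.5]: (27.87+2.65)/2 × 6 = 91.56
  [8.5→9]: (2.65+2.17)/2 × 0.5 = 1.205
  [9→9.5]: (2.17+1.78)/2 × 0.5 = 0.9875
  [9.5→10.5]: (1.78+1.20)/2 × 1 = 1.49
  Sum = 164.645 mg/L·h
buccal film tail: 1.20/0.398 = 3.015; AUC_ev,0→∞ = 164.645 + 3.015 = 167.66 mg/L·h
F = (AUC_ev/D_ev)/(AUC_iv/D_iv) = (167.66/20)/(100.556/5) = 8.383/20.1112 = 0.4168

F = 0.417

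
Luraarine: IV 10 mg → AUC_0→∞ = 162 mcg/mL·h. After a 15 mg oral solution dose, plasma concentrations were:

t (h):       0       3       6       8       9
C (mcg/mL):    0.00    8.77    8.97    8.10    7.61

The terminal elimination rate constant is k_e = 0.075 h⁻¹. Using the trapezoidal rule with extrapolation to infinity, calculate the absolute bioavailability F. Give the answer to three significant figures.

F = 0.684

Trapezoidal AUC_0→9 (oral solution):
  [0→3]: (0.00+8.77)/2 × 3 = 13.155
  [3→6]: (8.77+8.97)/2 × 3 = 26.61
  [6→8]: (8.97+8.10)/2 × 2 = 17.07
  [8→9]: (8.10+7.61)/2 × 1 = 7.855
  Sum = 64.69 mcg/mL·h
Tail: C_last/k_e = 7.61/0.075 = 101.467
AUC_0→∞ (oral solution) = 64.69 + 101.467 = 166.157 mcg/mL·h
F = (AUC_ev/D_ev)/(AUC_iv/D_iv) = (166.157/15)/(162/10) = 11.0771/16.2 = 0.6838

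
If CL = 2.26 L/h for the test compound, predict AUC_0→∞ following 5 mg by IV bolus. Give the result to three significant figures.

AUC_0→∞ = Dose_iv / CL
        = 5 / 2.26 = 2.21239 mg/L·h

AUC = 2.21 mg/L·h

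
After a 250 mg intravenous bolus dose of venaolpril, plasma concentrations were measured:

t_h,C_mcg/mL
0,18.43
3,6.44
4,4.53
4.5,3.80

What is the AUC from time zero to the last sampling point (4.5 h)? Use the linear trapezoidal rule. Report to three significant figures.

AUC = 44.9 mcg/mL·h

Trapezoidal AUC_0→4.5:
  [0→3]: (18.43+6.44)/2 × 3 = 37.305
  [3→4]: (6.44+4.53)/2 × 1 = 5.485
  [4→4.5]: (4.53+3.80)/2 × 0.5 = 2.0825
  Sum = 44.8725 mcg/mL·h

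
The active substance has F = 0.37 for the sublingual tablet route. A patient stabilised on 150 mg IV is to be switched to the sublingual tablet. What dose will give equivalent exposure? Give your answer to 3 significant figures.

For equal systemic exposure: F × D_ev = D_iv
D_ev = D_iv / F = 150 / 0.37 = 405.405 mg

D_sublingual = 405 mg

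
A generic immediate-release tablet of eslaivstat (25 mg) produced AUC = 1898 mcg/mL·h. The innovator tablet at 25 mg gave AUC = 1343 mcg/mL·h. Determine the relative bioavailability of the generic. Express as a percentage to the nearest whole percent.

F_rel = (AUC_test/D_test) / (AUC_ref/D_ref)
      = (1898/25) / (1343/25)
      = 75.92 / 53.72 = 1.4133 = 141.33%

F_rel = 141%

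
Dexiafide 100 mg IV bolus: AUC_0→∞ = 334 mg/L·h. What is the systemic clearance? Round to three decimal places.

CL = Dose_iv / AUC_0→∞
   = 100 / 334 = 0.299401 L/h

CL = 0.299 L/h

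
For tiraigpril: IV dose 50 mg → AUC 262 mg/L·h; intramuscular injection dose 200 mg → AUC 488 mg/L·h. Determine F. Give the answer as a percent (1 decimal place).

F = 46.6%

F = (AUC_ev / D_ev) / (AUC_iv / D_iv)
  = (488/200) / (262/50)
  = 2.44 / 5.24 = 0.4656
  = 46.56%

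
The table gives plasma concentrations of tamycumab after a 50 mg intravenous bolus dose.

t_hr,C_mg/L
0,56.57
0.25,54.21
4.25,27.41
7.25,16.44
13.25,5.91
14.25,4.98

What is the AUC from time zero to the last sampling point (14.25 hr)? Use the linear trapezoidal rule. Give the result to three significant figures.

Trapezoidal AUC_0→14.25:
  [0→0.25]: (56.57+54.21)/2 × 0.25 = 13.8475
  [0.25→4.25]: (54.21+27.41)/2 × 4 = 163.24
  [4.25→7.25]: (27.41+16.44)/2 × 3 = 65.775
  [7.25→13.25]: (16.44+5.91)/2 × 6 = 67.05
  [13.25→14.25]: (5.91+4.98)/2 × 1 = 5.445
  Sum = 315.3575 mg/L·hr

AUC = 315 mg/L·hr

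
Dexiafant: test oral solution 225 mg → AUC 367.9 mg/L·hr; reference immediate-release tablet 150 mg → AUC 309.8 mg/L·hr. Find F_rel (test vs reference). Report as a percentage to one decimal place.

F_rel = 79.2%

F_rel = (AUC_test/D_test) / (AUC_ref/D_ref)
      = (367.9/225) / (309.8/150)
      = 1.63511 / 2.06533 = 0.7917 = 79.17%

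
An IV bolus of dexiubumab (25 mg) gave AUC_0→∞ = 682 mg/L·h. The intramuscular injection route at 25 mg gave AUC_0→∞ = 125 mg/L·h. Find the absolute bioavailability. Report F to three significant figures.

F = 0.183

F = (AUC_ev / D_ev) / (AUC_iv / D_iv)
  = (125/25) / (682/25)
  = 5 / 27.28 = 0.1833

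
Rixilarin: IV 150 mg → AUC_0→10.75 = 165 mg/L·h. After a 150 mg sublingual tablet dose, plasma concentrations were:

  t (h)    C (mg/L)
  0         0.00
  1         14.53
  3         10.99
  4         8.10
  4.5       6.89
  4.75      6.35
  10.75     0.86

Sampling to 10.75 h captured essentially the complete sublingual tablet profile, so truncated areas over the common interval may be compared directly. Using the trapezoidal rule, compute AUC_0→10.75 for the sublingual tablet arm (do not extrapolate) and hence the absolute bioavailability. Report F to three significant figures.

Trapezoidal AUC_0→10.75 (sublingual tablet):
  [0→1]: (0.00+14.53)/2 × 1 = 7.265
  [1→3]: (14.53+10.99)/2 × 2 = 25.52
  [3→4]: (10.99+8.10)/2 × 1 = 9.545
  [4→4.5]: (8.10+6.89)/2 × 0.5 = 3.7475
  [4.5→4.75]: (6.89+6.35)/2 × 0.25 = 1.655
  [4.75→10.75]: (6.35+0.86)/2 × 6 = 21.63
  Sum = 69.3625 mg/L·h
F = (AUC_ev/D_ev)/(AUC_iv/D_iv) = (69.3625/150)/(165/150) = 0.462417/1.1 = 0.4204

F = 0.420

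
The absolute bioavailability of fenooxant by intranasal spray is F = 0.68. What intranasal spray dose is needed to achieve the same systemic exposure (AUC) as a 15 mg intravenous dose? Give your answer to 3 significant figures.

For equal systemic exposure: F × D_ev = D_iv
D_ev = D_iv / F = 15 / 0.68 = 22.0588 mg

D_intranasal = 22.1 mg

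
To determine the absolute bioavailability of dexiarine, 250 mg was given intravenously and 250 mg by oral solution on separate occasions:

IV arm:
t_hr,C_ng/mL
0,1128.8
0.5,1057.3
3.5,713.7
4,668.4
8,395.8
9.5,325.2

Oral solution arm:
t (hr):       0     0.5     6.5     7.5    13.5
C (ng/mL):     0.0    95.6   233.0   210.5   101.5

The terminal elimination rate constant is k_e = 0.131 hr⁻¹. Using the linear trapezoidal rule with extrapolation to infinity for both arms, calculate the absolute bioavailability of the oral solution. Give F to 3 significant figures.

Trapezoidal AUC_0→9.5 (IV):
  [0→0.5]: (1128.8+1057.3)/2 × 0.5 = 546.525
  [0.5→3.5]: (1057.3+713.7)/2 × 3 = 2656.5
  [3.5→4]: (713.7+668.4)/2 × 0.5 = 345.525
  [4→8]: (668.4+395.8)/2 × 4 = 2128.4
  [8→9.5]: (395.8+325.2)/2 × 1.5 = 540.75
  Sum = 6217.7 ng/mL·hr
IV tail: 325.2/0.131 = 2482.443; AUC_iv,0→∞ = 6217.7 + 2482.443 = 8700.143 ng/mL·hr
Trapezoidal AUC_0→13.5 (oral solution):
  [0→0.5]: (0.0+95.6)/2 × 0.5 = 23.9
  [0.5→6.5]: (95.6+233.0)/2 × 6 = 985.8
  [6.5→7.5]: (233.0+210.5)/2 × 1 = 221.75
  [7.5→13.5]: (210.5+101.5)/2 × 6 = 936.0
  Sum = 2167.45 ng/mL·hr
oral solution tail: 101.5/0.131 = 774.809; AUC_ev,0→∞ = 2167.45 + 774.809 = 2942.259 ng/mL·hr
F = (AUC_ev/D_ev)/(AUC_iv/D_iv) = (2942.259/250)/(8700.143/250) = 11.769036/34.800572 = 0.3382

F = 0.338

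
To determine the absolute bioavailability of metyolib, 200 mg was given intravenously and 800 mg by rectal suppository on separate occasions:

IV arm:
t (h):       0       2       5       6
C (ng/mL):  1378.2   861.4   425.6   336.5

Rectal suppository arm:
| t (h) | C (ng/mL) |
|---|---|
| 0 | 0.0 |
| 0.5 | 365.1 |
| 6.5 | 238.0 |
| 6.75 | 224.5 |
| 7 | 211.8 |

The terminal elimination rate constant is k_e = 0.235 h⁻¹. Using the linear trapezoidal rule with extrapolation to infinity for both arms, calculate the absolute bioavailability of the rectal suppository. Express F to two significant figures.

Trapezoidal AUC_0→6 (IV):
  [0→2]: (1378.2+861.4)/2 × 2 = 2239.6
  [2→5]: (861.4+425.6)/2 × 3 = 1930.5
  [5→6]: (425.6+336.5)/2 × 1 = 381.05
  Sum = 4551.15 ng/mL·h
IV tail: 336.5/0.235 = 1431.915; AUC_iv,0→∞ = 4551.15 + 1431.915 = 5983.065 ng/mL·h
Trapezoidal AUC_0→7 (rectal suppository):
  [0→0.5]: (0.0+365.1)/2 × 0.5 = 91.275
  [0.5→6.5]: (365.1+238.0)/2 × 6 = 1809.3
  [6.5→6.75]: (238.0+224.5)/2 × 0.25 = 57.8125
  [6.75→7]: (224.5+211.8)/2 × 0.25 = 54.5375
  Sum = 2012.925 ng/mL·h
rectal suppository tail: 211.8/0.235 = 901.277; AUC_ev,0→∞ = 2012.925 + 901.277 = 2914.202 ng/mL·h
F = (AUC_ev/D_ev)/(AUC_iv/D_iv) = (2914.202/800)/(5983.065/200) = 3.6427525/29.915325 = 0.1218

F = 0.12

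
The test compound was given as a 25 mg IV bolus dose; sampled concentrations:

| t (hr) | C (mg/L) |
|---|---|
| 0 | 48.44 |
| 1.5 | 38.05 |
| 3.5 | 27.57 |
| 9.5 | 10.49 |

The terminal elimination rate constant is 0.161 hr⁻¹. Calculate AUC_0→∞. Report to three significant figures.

AUC = 310 mg/L·hr

Trapezoidal AUC_0→9.5:
  [0→1.5]: (48.44+38.05)/2 × 1.5 = 64.8675
  [1.5→3.5]: (38.05+27.57)/2 × 2 = 65.62
  [3.5→9.5]: (27.57+10.49)/2 × 6 = 114.18
  Sum = 244.6675 mg/L·hr
Extrapolated tail: C_last / k_e = 10.49 / 0.161 = 65.155
AUC_0→∞ = 244.6675 + 65.155 = 309.8225 mg/L·hr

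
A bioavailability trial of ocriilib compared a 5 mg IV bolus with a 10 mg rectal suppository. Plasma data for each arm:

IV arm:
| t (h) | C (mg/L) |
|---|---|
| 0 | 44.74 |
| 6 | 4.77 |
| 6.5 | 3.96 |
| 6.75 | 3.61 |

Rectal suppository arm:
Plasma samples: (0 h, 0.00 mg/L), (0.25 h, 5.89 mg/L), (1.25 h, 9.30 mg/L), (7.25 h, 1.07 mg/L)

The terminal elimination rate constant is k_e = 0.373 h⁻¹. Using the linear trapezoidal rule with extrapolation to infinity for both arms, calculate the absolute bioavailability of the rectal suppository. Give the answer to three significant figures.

F = 0.131

Trapezoidal AUC_0→6.75 (IV):
  [0→6]: (44.74+4.77)/2 × 6 = 148.53
  [6→6.5]: (4.77+3.96)/2 × 0.5 = 2.1825
  [6.5→6.75]: (3.96+3.61)/2 × 0.25 = 0.94625
  Sum = 151.65875 mg/L·h
IV tail: 3.61/0.373 = 9.678; AUC_iv,0→∞ = 151.65875 + 9.678 = 161.33675 mg/L·h
Trapezoidal AUC_0→7.25 (rectal suppository):
  [0→0.25]: (0.00+5.89)/2 × 0.25 = 0.73625
  [0.25→1.25]: (5.89+9.30)/2 × 1 = 7.595
  [1.25→7.25]: (9.30+1.07)/2 × 6 = 31.11
  Sum = 39.44125 mg/L·h
rectal suppository tail: 1.07/0.373 = 2.869; AUC_ev,0→∞ = 39.44125 + 2.869 = 42.31025 mg/L·h
F = (AUC_ev/D_ev)/(AUC_iv/D_iv) = (42.31025/10)/(161.33675/5) = 4.231025/32.26735 = 0.1311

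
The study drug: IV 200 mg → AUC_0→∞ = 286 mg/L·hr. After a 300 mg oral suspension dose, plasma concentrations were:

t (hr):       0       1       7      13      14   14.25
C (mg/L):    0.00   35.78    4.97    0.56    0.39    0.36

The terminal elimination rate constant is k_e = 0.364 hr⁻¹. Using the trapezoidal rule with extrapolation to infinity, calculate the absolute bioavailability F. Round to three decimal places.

Trapezoidal AUC_0→14.25 (oral suspension):
  [0→1]: (0.00+35.78)/2 × 1 = 17.89
  [1→7]: (35.78+4.97)/2 × 6 = 122.25
  [7→13]: (4.97+0.56)/2 × 6 = 16.59
  [13→14]: (0.56+0.39)/2 × 1 = 0.475
  [14→14.25]: (0.39+0.36)/2 × 0.25 = 0.09375
  Sum = 157.29875 mg/L·hr
Tail: C_last/k_e = 0.36/0.364 = 0.989
AUC_0→∞ (oral suspension) = 157.29875 + 0.989 = 158.28775 mg/L·hr
F = (AUC_ev/D_ev)/(AUC_iv/D_iv) = (158.28775/300)/(286/200) = 0.527626/1.43 = 0.3690

F = 0.369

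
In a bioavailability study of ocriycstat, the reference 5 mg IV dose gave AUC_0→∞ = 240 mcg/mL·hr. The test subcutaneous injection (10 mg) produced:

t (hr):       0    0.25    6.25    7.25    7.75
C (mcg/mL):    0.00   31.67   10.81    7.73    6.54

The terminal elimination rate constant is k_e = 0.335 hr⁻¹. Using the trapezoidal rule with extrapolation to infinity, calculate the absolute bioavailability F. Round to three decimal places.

Trapezoidal AUC_0→7.75 (subcutaneous injection):
  [0→0.25]: (0.00+31.67)/2 × 0.25 = 3.95875
  [0.25→6.25]: (31.67+10.81)/2 × 6 = 127.44
  [6.25→7.25]: (10.81+7.73)/2 × 1 = 9.27
  [7.25→7.75]: (7.73+6.54)/2 × 0.5 = 3.5675
  Sum = 144.23625 mcg/mL·hr
Tail: C_last/k_e = 6.54/0.335 = 19.522
AUC_0→∞ (subcutaneous injection) = 144.23625 + 19.522 = 163.75825 mcg/mL·hr
F = (AUC_ev/D_ev)/(AUC_iv/D_iv) = (163.75825/10)/(240/5) = 16.375825/48 = 0.3412

F = 0.341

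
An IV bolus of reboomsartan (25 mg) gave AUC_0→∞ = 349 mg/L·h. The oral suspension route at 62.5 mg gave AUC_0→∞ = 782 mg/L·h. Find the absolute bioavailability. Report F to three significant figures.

F = 0.896

F = (AUC_ev / D_ev) / (AUC_iv / D_iv)
  = (782/62.5) / (349/25)
  = 12.512 / 13.96 = 0.8963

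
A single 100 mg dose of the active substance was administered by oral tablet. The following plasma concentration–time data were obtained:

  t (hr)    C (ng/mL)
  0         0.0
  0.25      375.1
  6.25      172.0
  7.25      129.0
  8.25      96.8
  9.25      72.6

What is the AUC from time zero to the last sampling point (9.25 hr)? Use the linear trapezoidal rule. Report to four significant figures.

AUC = 2036 ng/mL·hr

Trapezoidal AUC_0→9.25:
  [0→0.25]: (0.0+375.1)/2 × 0.25 = 46.8875
  [0.25→6.25]: (375.1+172.0)/2 × 6 = 1641.3
  [6.25→7.25]: (172.0+129.0)/2 × 1 = 150.5
  [7.25→8.25]: (129.0+96.8)/2 × 1 = 112.9
  [8.25→9.25]: (96.8+72.6)/2 × 1 = 84.7
  Sum = 2036.2875 ng/mL·hr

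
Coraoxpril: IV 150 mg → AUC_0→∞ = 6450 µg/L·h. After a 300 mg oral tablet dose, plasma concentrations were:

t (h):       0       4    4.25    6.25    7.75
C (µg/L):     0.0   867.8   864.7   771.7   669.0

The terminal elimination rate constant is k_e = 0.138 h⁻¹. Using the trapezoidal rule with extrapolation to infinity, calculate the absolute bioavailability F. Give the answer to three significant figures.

F = 0.738

Trapezoidal AUC_0→7.75 (oral tablet):
  [0→4]: (0.0+867.8)/2 × 4 = 1735.6
  [4→4.25]: (867.8+864.7)/2 × 0.25 = 216.5625
  [4.25→6.25]: (864.7+771.7)/2 × 2 = 1636.4
  [6.25→7.75]: (771.7+669.0)/2 × 1.5 = 1080.525
  Sum = 4669.0875 µg/L·h
Tail: C_last/k_e = 669.0/0.138 = 4847.826
AUC_0→∞ (oral tablet) = 4669.0875 + 4847.826 = 9516.9135 µg/L·h
F = (AUC_ev/D_ev)/(AUC_iv/D_iv) = (9516.9135/300)/(6450/150) = 31.723045/43 = 0.7377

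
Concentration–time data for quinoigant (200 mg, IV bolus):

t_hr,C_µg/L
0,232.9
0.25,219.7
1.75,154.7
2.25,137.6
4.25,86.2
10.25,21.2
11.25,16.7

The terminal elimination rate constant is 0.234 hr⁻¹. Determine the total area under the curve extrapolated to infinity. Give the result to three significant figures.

AUC = 1050 µg/L·hr

Trapezoidal AUC_0→11.25:
  [0→0.25]: (232.9+219.7)/2 × 0.25 = 56.575
  [0.25→1.75]: (219.7+154.7)/2 × 1.5 = 280.8
  [1.75→2.25]: (154.7+137.6)/2 × 0.5 = 73.075
  [2.25→4.25]: (137.6+86.2)/2 × 2 = 223.8
  [4.25→10.25]: (86.2+21.2)/2 × 6 = 322.2
  [10.25→11.25]: (21.2+16.7)/2 × 1 = 18.95
  Sum = 975.4 µg/L·hr
Extrapolated tail: C_last / k_e = 16.7 / 0.234 = 71.368
AUC_0→∞ = 975.4 + 71.368 = 1046.768 µg/L·hr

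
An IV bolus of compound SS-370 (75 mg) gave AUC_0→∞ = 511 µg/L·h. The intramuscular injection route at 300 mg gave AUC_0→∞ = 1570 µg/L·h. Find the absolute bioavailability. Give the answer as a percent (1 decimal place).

F = 76.8%

F = (AUC_ev / D_ev) / (AUC_iv / D_iv)
  = (1570/300) / (511/75)
  = 5.23333 / 6.81333 = 0.7681
  = 76.81%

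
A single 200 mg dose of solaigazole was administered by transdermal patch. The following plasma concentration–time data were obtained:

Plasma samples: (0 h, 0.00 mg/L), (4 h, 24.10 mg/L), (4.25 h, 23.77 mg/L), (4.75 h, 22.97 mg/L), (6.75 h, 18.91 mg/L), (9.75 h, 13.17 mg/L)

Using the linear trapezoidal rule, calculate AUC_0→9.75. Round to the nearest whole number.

AUC = 156 mg/L·h

Trapezoidal AUC_0→9.75:
  [0→4]: (0.00+24.10)/2 × 4 = 48.2
  [4→4.25]: (24.10+23.77)/2 × 0.25 = 5.98375
  [4.25→4.75]: (23.77+22.97)/2 × 0.5 = 11.685
  [4.75→6.75]: (22.97+18.91)/2 × 2 = 41.88
  [6.75→9.75]: (18.91+13.17)/2 × 3 = 48.12
  Sum = 155.86875 mg/L·h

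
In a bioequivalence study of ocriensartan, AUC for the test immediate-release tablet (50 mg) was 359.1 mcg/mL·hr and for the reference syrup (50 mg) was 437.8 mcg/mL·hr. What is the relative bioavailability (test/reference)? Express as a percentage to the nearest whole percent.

F_rel = 82%

F_rel = (AUC_test/D_test) / (AUC_ref/D_ref)
      = (359.1/50) / (437.8/50)
      = 7.182 / 8.756 = 0.8202 = 82.02%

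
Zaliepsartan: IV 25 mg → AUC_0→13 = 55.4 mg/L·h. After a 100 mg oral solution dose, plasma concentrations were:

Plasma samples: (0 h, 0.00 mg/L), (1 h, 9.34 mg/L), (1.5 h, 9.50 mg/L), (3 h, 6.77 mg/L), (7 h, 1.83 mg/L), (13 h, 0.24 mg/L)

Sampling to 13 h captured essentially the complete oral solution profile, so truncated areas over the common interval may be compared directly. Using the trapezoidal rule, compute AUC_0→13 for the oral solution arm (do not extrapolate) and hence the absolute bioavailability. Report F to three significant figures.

F = 0.203

Trapezoidal AUC_0→13 (oral solution):
  [0→1]: (0.00+9.34)/2 × 1 = 4.67
  [1→1.5]: (9.34+9.50)/2 × 0.5 = 4.71
  [1.5→3]: (9.50+6.77)/2 × 1.5 = 12.2025
  [3→7]: (6.77+1.83)/2 × 4 = 17.2
  [7→13]: (1.83+0.24)/2 × 6 = 6.21
  Sum = 44.9925 mg/L·h
F = (AUC_ev/D_ev)/(AUC_iv/D_iv) = (44.9925/100)/(55.4/25) = 0.449925/2.216 = 0.2030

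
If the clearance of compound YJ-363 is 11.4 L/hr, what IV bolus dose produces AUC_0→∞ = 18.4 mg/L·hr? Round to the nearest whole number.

Dose_iv = CL × AUC_0→∞
     = 11.4 × 18.4 = 209.76 mg

Dose = 210 mg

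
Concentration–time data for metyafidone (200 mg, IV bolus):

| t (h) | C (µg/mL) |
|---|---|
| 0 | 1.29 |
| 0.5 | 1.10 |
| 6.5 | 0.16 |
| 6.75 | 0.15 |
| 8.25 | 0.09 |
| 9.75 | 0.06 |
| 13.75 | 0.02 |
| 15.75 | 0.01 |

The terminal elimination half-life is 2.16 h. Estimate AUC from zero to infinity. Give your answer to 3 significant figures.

Trapezoidal AUC_0→15.75:
  [0→0.5]: (1.29+1.10)/2 × 0.5 = 0.5975
  [0.5→6.5]: (1.10+0.16)/2 × 6 = 3.78
  [6.5→6.75]: (0.16+0.15)/2 × 0.25 = 0.03875
  [6.75→8.25]: (0.15+0.09)/2 × 1.5 = 0.18
  [8.25→9.75]: (0.09+0.06)/2 × 1.5 = 0.1125
  [9.75→13.75]: (0.06+0.02)/2 × 4 = 0.16
  [13.75→15.75]: (0.02+0.01)/2 × 2 = 0.03
  Sum = 4.89875 µg/mL·h
k_e = ln2 / t½ = 0.693147 / 2.16 = 0.3209 h^-1
Extrapolated tail: C_last / k_e = 0.01 / 0.3209 = 0.031
AUC_0→∞ = 4.89875 + 0.031 = 4.92975 µg/mL·h

AUC = 4.93 µg/mL·h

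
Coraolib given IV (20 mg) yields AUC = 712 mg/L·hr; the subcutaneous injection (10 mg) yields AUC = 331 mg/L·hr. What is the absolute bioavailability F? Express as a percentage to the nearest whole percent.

F = (AUC_ev / D_ev) / (AUC_iv / D_iv)
  = (331/10) / (712/20)
  = 33.1 / 35.6 = 0.9298
  = 92.98%

F = 93%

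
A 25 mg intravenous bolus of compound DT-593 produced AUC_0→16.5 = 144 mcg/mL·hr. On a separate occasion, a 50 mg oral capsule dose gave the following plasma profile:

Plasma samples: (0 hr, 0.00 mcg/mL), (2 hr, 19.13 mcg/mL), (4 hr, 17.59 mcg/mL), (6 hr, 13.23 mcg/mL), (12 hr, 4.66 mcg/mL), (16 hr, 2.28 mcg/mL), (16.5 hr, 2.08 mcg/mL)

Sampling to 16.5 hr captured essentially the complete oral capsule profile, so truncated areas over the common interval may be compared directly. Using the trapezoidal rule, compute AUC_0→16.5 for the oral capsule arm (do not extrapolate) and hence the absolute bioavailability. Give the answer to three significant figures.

F = 0.539

Trapezoidal AUC_0→16.5 (oral capsule):
  [0→2]: (0.00+19.13)/2 × 2 = 19.13
  [2→4]: (19.13+17.59)/2 × 2 = 36.72
  [4→6]: (17.59+13.23)/2 × 2 = 30.82
  [6→12]: (13.23+4.66)/2 × 6 = 53.67
  [12→16]: (4.66+2.28)/2 × 4 = 13.88
  [16→16.5]: (2.28+2.08)/2 × 0.5 = 1.09
  Sum = 155.31 mcg/mL·hr
F = (AUC_ev/D_ev)/(AUC_iv/D_iv) = (155.31/50)/(144/25) = 3.1062/5.76 = 0.5393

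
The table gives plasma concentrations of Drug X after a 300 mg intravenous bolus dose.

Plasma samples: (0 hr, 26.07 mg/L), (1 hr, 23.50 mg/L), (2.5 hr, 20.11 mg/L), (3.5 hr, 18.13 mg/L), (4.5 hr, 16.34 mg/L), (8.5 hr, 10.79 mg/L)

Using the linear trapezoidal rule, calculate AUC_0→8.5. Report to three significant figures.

AUC = 148 mg/L·hr

Trapezoidal AUC_0→8.5:
  [0→1]: (26.07+23.50)/2 × 1 = 24.785
  [1→2.5]: (23.50+20.11)/2 × 1.5 = 32.7075
  [2.5→3.5]: (20.11+18.13)/2 × 1 = 19.12
  [3.5→4.5]: (18.13+16.34)/2 × 1 = 17.235
  [4.5→8.5]: (16.34+10.79)/2 × 4 = 54.26
  Sum = 148.1075 mg/L·hr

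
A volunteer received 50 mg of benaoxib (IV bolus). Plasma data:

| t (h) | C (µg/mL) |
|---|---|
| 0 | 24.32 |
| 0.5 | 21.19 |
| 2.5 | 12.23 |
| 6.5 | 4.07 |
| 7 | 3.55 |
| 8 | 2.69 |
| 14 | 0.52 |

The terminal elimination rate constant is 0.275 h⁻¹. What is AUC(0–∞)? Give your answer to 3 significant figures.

AUC = 93.9 µg/mL·h

Trapezoidal AUC_0→14:
  [0→0.5]: (24.32+21.19)/2 × 0.5 = 11.3775
  [0.5→2.5]: (21.19+12.23)/2 × 2 = 33.42
  [2.5→6.5]: (12.23+4.07)/2 × 4 = 32.6
  [6.5→7]: (4.07+3.55)/2 × 0.5 = 1.905
  [7→8]: (3.55+2.69)/2 × 1 = 3.12
  [8→14]: (2.69+0.52)/2 × 6 = 9.63
  Sum = 92.0525 µg/mL·h
Extrapolated tail: C_last / k_e = 0.52 / 0.275 = 1.891
AUC_0→∞ = 92.0525 + 1.891 = 93.9435 µg/mL·h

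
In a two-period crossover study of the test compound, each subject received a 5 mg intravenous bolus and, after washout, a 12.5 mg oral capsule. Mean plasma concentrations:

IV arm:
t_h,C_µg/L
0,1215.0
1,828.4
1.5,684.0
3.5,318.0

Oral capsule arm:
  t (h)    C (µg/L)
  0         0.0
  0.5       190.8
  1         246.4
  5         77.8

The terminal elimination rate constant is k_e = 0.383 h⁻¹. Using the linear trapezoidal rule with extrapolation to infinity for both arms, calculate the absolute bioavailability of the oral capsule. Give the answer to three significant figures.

F = 0.125

Trapezoidal AUC_0→3.5 (IV):
  [0→1]: (1215.0+828.4)/2 × 1 = 1021.7
  [1→1.5]: (828.4+684.0)/2 × 0.5 = 378.1
  [1.5→3.5]: (684.0+318.0)/2 × 2 = 1002.0
  Sum = 2401.8 µg/L·h
IV tail: 318.0/0.383 = 830.287; AUC_iv,0→∞ = 2401.8 + 830.287 = 3232.087 µg/L·h
Trapezoidal AUC_0→5 (oral capsule):
  [0→0.5]: (0.0+190.8)/2 × 0.5 = 47.7
  [0.5→1]: (190.8+246.4)/2 × 0.5 = 109.3
  [1→5]: (246.4+77.8)/2 × 4 = 648.4
  Sum = 805.4 µg/L·h
oral capsule tail: 77.8/0.383 = 203.133; AUC_ev,0→∞ = 805.4 + 203.133 = 1008.533 µg/L·h
F = (AUC_ev/D_ev)/(AUC_iv/D_iv) = (1008.533/12.5)/(3232.087/5) = 80.68264/646.4174 = 0.1248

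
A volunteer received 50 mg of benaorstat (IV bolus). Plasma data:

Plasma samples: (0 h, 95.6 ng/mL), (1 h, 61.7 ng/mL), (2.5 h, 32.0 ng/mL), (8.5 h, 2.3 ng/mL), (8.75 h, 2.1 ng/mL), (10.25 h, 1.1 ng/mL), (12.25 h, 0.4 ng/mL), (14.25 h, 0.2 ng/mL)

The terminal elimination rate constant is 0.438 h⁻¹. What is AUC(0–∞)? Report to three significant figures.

AUC = 257 ng/mL·h

Trapezoidal AUC_0→14.25:
  [0→1]: (95.6+61.7)/2 × 1 = 78.65
  [1→2.5]: (61.7+32.0)/2 × 1.5 = 70.275
  [2.5→8.5]: (32.0+2.3)/2 × 6 = 102.9
  [8.5→8.75]: (2.3+2.1)/2 × 0.25 = 0.55
  [8.75→10.25]: (2.1+1.1)/2 × 1.5 = 2.4
  [10.25→12.25]: (1.1+0.4)/2 × 2 = 1.5
  [12.25→14.25]: (0.4+0.2)/2 × 2 = 0.6
  Sum = 256.875 ng/mL·h
Extrapolated tail: C_last / k_e = 0.2 / 0.438 = 0.457
AUC_0→∞ = 256.875 + 0.457 = 257.332 ng/mL·h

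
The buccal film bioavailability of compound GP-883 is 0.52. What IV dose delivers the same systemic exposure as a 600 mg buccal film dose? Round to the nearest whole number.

Systemic exposure from an extravascular dose = F × D_ev, so the equivalent IV dose is F × D_ev.
D_iv = F × D_ev = 0.52 × 600 = 312 mg

D_iv = 312 mg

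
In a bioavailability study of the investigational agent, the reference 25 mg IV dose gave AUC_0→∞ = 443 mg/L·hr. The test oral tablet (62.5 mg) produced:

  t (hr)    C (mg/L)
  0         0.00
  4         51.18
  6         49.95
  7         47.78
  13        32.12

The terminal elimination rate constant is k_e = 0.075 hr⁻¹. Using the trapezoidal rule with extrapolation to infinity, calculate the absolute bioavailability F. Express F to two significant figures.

F = 0.83

Trapezoidal AUC_0→13 (oral tablet):
  [0→4]: (0.00+51.18)/2 × 4 = 102.36
  [4→6]: (51.18+49.95)/2 × 2 = 101.13
  [6→7]: (49.95+47.78)/2 × 1 = 48.865
  [7→13]: (47.78+32.12)/2 × 6 = 239.7
  Sum = 492.055 mg/L·hr
Tail: C_last/k_e = 32.12/0.075 = 428.267
AUC_0→∞ (oral tablet) = 492.055 + 428.267 = 920.322 mg/L·hr
F = (AUC_ev/D_ev)/(AUC_iv/D_iv) = (920.322/62.5)/(443/25) = 14.725152/17.72 = 0.8310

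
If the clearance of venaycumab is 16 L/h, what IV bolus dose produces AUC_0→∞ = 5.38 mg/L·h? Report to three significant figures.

Dose = 86.1 mg

Dose_iv = CL × AUC_0→∞
     = 16 × 5.38 = 86.08 mg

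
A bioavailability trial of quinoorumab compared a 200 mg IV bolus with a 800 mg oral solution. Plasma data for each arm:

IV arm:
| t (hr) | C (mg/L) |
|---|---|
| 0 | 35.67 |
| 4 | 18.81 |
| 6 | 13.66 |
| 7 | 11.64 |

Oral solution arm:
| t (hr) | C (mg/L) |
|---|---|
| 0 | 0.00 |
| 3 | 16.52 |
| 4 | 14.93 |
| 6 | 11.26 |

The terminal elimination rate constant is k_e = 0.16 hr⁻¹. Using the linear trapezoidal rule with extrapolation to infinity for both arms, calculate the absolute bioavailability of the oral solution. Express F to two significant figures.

Trapezoidal AUC_0→7 (IV):
  [0→4]: (35.67+18.81)/2 × 4 = 108.96
  [4→6]: (18.81+13.66)/2 × 2 = 32.47
  [6→7]: (13.66+11.64)/2 × 1 = 12.65
  Sum = 154.08 mg/L·hr
IV tail: 11.64/0.16 = 72.750; AUC_iv,0→∞ = 154.08 + 72.750 = 226.83 mg/L·hr
Trapezoidal AUC_0→6 (oral solution):
  [0→3]: (0.00+16.52)/2 × 3 = 24.78
  [3→4]: (16.52+14.93)/2 × 1 = 15.725
  [4→6]: (14.93+11.26)/2 × 2 = 26.19
  Sum = 66.695 mg/L·hr
oral solution tail: 11.26/0.16 = 70.375; AUC_ev,0→∞ = 66.695 + 70.375 = 137.07 mg/L·hr
F = (AUC_ev/D_ev)/(AUC_iv/D_iv) = (137.07/800)/(226.83/200) = 0.1713375/1.13415 = 0.1511

F = 0.15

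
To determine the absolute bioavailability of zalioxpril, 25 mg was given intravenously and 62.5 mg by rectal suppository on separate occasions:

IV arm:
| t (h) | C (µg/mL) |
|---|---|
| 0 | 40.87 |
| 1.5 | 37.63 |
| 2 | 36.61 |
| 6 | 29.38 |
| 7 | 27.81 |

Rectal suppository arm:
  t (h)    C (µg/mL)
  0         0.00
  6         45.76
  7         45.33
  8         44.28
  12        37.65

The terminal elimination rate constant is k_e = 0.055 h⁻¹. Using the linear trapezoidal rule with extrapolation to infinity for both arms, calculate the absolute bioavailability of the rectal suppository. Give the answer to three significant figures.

Trapezoidal AUC_0→7 (IV):
  [0→1.5]: (40.87+37.63)/2 × 1.5 = 58.875
  [1.5→2]: (37.63+36.61)/2 × 0.5 = 18.56
  [2→6]: (36.61+29.38)/2 × 4 = 131.98
  [6→7]: (29.38+27.81)/2 × 1 = 28.595
  Sum = 238.01 µg/mL·h
IV tail: 27.81/0.055 = 505.636; AUC_iv,0→∞ = 238.01 + 505.636 = 743.646 µg/mL·h
Trapezoidal AUC_0→12 (rectal suppository):
  [0→6]: (0.00+45.76)/2 × 6 = 137.28
  [6→7]: (45.76+45.33)/2 × 1 = 45.545
  [7→8]: (45.33+44.28)/2 × 1 = 44.805
  [8→12]: (44.28+37.65)/2 × 4 = 163.86
  Sum = 391.49 µg/mL·h
rectal suppository tail: 37.65/0.055 = 684.545; AUC_ev,0→∞ = 391.49 + 684.545 = 1076.035 µg/mL·h
F = (AUC_ev/D_ev)/(AUC_iv/D_iv) = (1076.035/62.5)/(743.646/25) = 17.21656/29.74584 = 0.5788

F = 0.579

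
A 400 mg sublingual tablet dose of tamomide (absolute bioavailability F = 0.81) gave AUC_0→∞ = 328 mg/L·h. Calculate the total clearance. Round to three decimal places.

CL = F × Dose / AUC_0→∞
   = 0.81 × 400 / 328 = 0.987805 L/h

CL = 0.988 L/h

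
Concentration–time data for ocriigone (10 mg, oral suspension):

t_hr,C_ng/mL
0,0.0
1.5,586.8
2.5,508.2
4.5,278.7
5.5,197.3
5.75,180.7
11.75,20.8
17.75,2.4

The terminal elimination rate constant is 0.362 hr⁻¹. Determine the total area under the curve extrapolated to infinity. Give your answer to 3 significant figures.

AUC = 2740 ng/mL·hr

Trapezoidal AUC_0→17.75:
  [0→1.5]: (0.0+586.8)/2 × 1.5 = 440.1
  [1.5→2.5]: (586.8+508.2)/2 × 1 = 547.5
  [2.5→4.5]: (508.2+278.7)/2 × 2 = 786.9
  [4.5→5.5]: (278.7+197.3)/2 × 1 = 238.0
  [5.5→5.75]: (197.3+180.7)/2 × 0.25 = 47.25
  [5.75→11.75]: (180.7+20.8)/2 × 6 = 604.5
  [11.75→17.75]: (20.8+2.4)/2 × 6 = 69.6
  Sum = 2733.85 ng/mL·hr
Extrapolated tail: C_last / k_e = 2.4 / 0.362 = 6.630
AUC_0→∞ = 2733.85 + 6.630 = 2740.48 ng/mL·hr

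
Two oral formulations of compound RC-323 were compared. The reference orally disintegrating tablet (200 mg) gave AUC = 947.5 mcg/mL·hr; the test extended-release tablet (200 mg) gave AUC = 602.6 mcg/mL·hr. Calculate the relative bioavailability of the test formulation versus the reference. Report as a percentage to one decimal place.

F_rel = 63.6%

F_rel = (AUC_test/D_test) / (AUC_ref/D_ref)
      = (602.6/200) / (947.5/200)
      = 3.013 / 4.7375 = 0.6360 = 63.60%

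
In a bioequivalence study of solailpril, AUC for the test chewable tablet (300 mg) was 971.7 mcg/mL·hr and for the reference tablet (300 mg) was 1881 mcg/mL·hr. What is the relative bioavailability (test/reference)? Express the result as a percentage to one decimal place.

F_rel = (AUC_test/D_test) / (AUC_ref/D_ref)
      = (971.7/300) / (1881/300)
      = 3.239 / 6.27 = 0.5166 = 51.66%

F_rel = 51.7%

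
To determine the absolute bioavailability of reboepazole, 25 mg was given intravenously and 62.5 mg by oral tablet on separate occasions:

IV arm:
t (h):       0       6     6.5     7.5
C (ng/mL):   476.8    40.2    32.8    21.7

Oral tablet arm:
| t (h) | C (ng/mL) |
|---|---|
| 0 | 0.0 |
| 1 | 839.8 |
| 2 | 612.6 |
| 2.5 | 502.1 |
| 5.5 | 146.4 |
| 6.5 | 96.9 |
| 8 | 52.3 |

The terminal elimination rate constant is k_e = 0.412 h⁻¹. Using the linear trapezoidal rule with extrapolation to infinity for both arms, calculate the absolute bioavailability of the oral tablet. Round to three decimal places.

F = 0.669

Trapezoidal AUC_0→7.5 (IV):
  [0→6]: (476.8+40.2)/2 × 6 = 1551.0
  [6→6.5]: (40.2+32.8)/2 × 0.5 = 18.25
  [6.5→7.5]: (32.8+21.7)/2 × 1 = 27.25
  Sum = 1596.5 ng/mL·h
IV tail: 21.7/0.412 = 52.670; AUC_iv,0→∞ = 1596.5 + 52.670 = 1649.17 ng/mL·h
Trapezoidal AUC_0→8 (oral tablet):
  [0→1]: (0.0+839.8)/2 × 1 = 419.9
  [1→2]: (839.8+612.6)/2 × 1 = 726.2
  [2→2.5]: (612.6+502.1)/2 × 0.5 = 278.675
  [2.5→5.5]: (502.1+146.4)/2 × 3 = 972.75
  [5.5→6.5]: (146.4+96.9)/2 × 1 = 121.65
  [6.5→8]: (96.9+52.3)/2 × 1.5 = 111.9
  Sum = 2631.075 ng/mL·h
oral tablet tail: 52.3/0.412 = 126.942; AUC_ev,0→∞ = 2631.075 + 126.942 = 2758.017 ng/mL·h
F = (AUC_ev/D_ev)/(AUC_iv/D_iv) = (2758.017/62.5)/(1649.17/25) = 44.128272/65.9668 = 0.6689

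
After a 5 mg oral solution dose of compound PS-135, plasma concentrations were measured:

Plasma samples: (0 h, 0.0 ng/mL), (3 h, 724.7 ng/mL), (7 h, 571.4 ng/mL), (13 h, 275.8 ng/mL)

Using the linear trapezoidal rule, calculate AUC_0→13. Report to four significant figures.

Trapezoidal AUC_0→13:
  [0→3]: (0.0+724.7)/2 × 3 = 1087.05
  [3→7]: (724.7+571.4)/2 × 4 = 2592.2
  [7→13]: (571.4+275.8)/2 × 6 = 2541.6
  Sum = 6220.85 ng/mL·h

AUC = 6221 ng/mL·h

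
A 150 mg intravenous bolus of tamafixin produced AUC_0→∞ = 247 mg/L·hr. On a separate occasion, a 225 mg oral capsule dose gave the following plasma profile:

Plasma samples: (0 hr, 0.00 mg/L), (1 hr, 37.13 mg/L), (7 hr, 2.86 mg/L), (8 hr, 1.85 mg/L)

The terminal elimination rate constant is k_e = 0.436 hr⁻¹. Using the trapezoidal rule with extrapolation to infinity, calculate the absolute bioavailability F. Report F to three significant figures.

Trapezoidal AUC_0→8 (oral capsule):
  [0→1]: (0.00+37.13)/2 × 1 = 18.565
  [1→7]: (37.13+2.86)/2 × 6 = 119.97
  [7→8]: (2.86+1.85)/2 × 1 = 2.355
  Sum = 140.89 mg/L·hr
Tail: C_last/k_e = 1.85/0.436 = 4.243
AUC_0→∞ (oral capsule) = 140.89 + 4.243 = 145.133 mg/L·hr
F = (AUC_ev/D_ev)/(AUC_iv/D_iv) = (145.133/225)/(247/150) = 0.645036/1.64667 = 0.3917

F = 0.392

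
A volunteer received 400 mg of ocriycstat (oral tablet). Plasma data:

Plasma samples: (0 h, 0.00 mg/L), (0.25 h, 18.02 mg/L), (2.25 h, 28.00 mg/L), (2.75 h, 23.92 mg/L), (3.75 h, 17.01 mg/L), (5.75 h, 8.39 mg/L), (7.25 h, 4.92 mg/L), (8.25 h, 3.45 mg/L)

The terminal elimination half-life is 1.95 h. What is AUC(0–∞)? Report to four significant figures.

AUC = 131.0 mg/L·h

Trapezoidal AUC_0→8.25:
  [0→0.25]: (0.00+18.02)/2 × 0.25 = 2.2525
  [0.25→2.25]: (18.02+28.00)/2 × 2 = 46.02
  [2.25→2.75]: (28.00+23.92)/2 × 0.5 = 12.98
  [2.75→3.75]: (23.92+17.01)/2 × 1 = 20.465
  [3.75→5.75]: (17.01+8.39)/2 × 2 = 25.4
  [5.75→7.25]: (8.39+4.92)/2 × 1.5 = 9.9825
  [7.25→8.25]: (4.92+3.45)/2 × 1 = 4.185
  Sum = 121.285 mg/L·h
k_e = ln2 / t½ = 0.693147 / 1.95 = 0.3555 h^-1
Extrapolated tail: C_last / k_e = 3.45 / 0.3555 = 9.705
AUC_0→∞ = 121.285 + 9.705 = 130.99 mg/L·h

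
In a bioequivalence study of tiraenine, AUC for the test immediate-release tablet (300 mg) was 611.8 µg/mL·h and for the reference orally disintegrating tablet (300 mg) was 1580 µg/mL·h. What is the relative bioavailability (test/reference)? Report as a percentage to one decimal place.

F_rel = (AUC_test/D_test) / (AUC_ref/D_ref)
      = (611.8/300) / (1580/300)
      = 2.03933 / 5.26667 = 0.3872 = 38.72%

F_rel = 38.7%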